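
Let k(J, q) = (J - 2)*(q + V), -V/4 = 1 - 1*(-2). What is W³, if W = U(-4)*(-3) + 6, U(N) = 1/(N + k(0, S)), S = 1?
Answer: 42875/216 ≈ 198.50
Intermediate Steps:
V = -12 (V = -4*(1 - 1*(-2)) = -4*(1 + 2) = -4*3 = -12)
k(J, q) = (-12 + q)*(-2 + J) (k(J, q) = (J - 2)*(q - 12) = (-2 + J)*(-12 + q) = (-12 + q)*(-2 + J))
U(N) = 1/(22 + N) (U(N) = 1/(N + (24 - 12*0 - 2*1 + 0*1)) = 1/(N + (24 + 0 - 2 + 0)) = 1/(N + 22) = 1/(22 + N))
W = 35/6 (W = -3/(22 - 4) + 6 = -3/18 + 6 = (1/18)*(-3) + 6 = -⅙ + 6 = 35/6 ≈ 5.8333)
W³ = (35/6)³ = 42875/216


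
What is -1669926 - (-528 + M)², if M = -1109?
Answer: -4349695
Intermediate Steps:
-1669926 - (-528 + M)² = -1669926 - (-528 - 1109)² = -1669926 - 1*(-1637)² = -1669926 - 1*2679769 = -1669926 - 2679769 = -4349695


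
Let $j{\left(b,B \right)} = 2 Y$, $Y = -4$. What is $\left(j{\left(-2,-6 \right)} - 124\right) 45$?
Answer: $-5940$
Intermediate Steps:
$j{\left(b,B \right)} = -8$ ($j{\left(b,B \right)} = 2 \left(-4\right) = -8$)
$\left(j{\left(-2,-6 \right)} - 124\right) 45 = \left(-8 - 124\right) 45 = \left(-132\right) 45 = -5940$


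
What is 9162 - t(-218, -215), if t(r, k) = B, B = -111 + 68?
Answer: 9205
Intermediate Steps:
B = -43
t(r, k) = -43
9162 - t(-218, -215) = 9162 - 1*(-43) = 9162 + 43 = 9205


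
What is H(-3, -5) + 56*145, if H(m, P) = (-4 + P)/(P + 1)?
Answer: 32489/4 ≈ 8122.3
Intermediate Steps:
H(m, P) = (-4 + P)/(1 + P)
H(-3, -5) + 56*145 = (-4 - 5)/(1 - 5) + 56*145 = -9/(-4) + 8120 = -¼*(-9) + 8120 = 9/4 + 8120 = 32489/4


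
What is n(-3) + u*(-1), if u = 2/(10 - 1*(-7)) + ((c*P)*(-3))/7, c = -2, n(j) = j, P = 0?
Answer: -53/17 ≈ -3.1176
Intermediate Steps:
u = 2/17 (u = 2/(10 - 1*(-7)) + (-2*0*(-3))/7 = 2/(10 + 7) + (0*(-3))*(1/7) = 2/17 + 0*(1/7) = 2*(1/17) + 0 = 2/17 + 0 = 2/17 ≈ 0.11765)
n(-3) + u*(-1) = -3 + (2/17)*(-1) = -3 - 2/17 = -53/17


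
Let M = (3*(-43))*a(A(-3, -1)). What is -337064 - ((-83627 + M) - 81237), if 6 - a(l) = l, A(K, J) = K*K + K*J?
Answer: -172974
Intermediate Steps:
A(K, J) = K**2 + J*K
a(l) = 6 - l
M = 774 (M = (3*(-43))*(6 - (-3)*(-1 - 3)) = -129*(6 - (-3)*(-4)) = -129*(6 - 1*12) = -129*(6 - 12) = -129*(-6) = 774)
-337064 - ((-83627 + M) - 81237) = -337064 - ((-83627 + 774) - 81237) = -337064 - (-82853 - 81237) = -337064 - 1*(-164090) = -337064 + 164090 = -172974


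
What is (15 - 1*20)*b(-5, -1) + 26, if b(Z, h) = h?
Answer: 31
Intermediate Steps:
(15 - 1*20)*b(-5, -1) + 26 = (15 - 1*20)*(-1) + 26 = (15 - 20)*(-1) + 26 = -5*(-1) + 26 = 5 + 26 = 31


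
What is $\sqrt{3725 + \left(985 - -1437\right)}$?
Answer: $3 \sqrt{683} \approx 78.403$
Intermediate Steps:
$\sqrt{3725 + \left(985 - -1437\right)} = \sqrt{3725 + \left(985 + 1437\right)} = \sqrt{3725 + 2422} = \sqrt{6147} = 3 \sqrt{683}$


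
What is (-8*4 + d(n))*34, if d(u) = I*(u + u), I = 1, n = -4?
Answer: -1360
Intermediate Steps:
d(u) = 2*u (d(u) = 1*(u + u) = 1*(2*u) = 2*u)
(-8*4 + d(n))*34 = (-8*4 + 2*(-4))*34 = (-32 - 8)*34 = -40*34 = -1360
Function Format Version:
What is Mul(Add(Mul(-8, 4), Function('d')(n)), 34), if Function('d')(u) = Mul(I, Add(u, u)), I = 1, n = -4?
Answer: -1360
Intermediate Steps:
Function('d')(u) = Mul(2, u) (Function('d')(u) = Mul(1, Add(u, u)) = Mul(1, Mul(2, u)) = Mul(2, u))
Mul(Add(Mul(-8, 4), Function('d')(n)), 34) = Mul(Add(Mul(-8, 4), Mul(2, -4)), 34) = Mul(Add(-32, -8), 34) = Mul(-40, 34) = -1360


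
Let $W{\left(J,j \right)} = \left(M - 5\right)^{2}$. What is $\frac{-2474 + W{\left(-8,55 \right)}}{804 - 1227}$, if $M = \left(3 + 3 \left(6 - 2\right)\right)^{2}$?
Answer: $- \frac{45926}{423} \approx -108.57$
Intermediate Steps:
$M = 225$ ($M = \left(3 + 3 \cdot 4\right)^{2} = \left(3 + 12\right)^{2} = 15^{2} = 225$)
$W{\left(J,j \right)} = 48400$ ($W{\left(J,j \right)} = \left(225 - 5\right)^{2} = 220^{2} = 48400$)
$\frac{-2474 + W{\left(-8,55 \right)}}{804 - 1227} = \frac{-2474 + 48400}{804 - 1227} = \frac{45926}{-423} = 45926 \left(- \frac{1}{423}\right) = - \frac{45926}{423}$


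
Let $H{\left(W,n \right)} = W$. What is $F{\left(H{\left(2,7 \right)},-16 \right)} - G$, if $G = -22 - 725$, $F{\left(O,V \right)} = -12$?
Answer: $735$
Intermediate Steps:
$G = -747$ ($G = -22 - 725 = -747$)
$F{\left(H{\left(2,7 \right)},-16 \right)} - G = -12 - -747 = -12 + 747 = 735$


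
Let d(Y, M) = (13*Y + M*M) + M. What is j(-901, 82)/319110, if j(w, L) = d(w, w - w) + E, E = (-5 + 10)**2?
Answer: -1948/53185 ≈ -0.036627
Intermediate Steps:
E = 25 (E = 5**2 = 25)
d(Y, M) = M + M**2 + 13*Y (d(Y, M) = (13*Y + M**2) + M = (M**2 + 13*Y) + M = M + M**2 + 13*Y)
j(w, L) = 25 + 13*w (j(w, L) = ((w - w) + (w - w)**2 + 13*w) + 25 = (0 + 0**2 + 13*w) + 25 = (0 + 0 + 13*w) + 25 = 13*w + 25 = 25 + 13*w)
j(-901, 82)/319110 = (25 + 13*(-901))/319110 = (25 - 11713)*(1/319110) = -11688*1/319110 = -1948/53185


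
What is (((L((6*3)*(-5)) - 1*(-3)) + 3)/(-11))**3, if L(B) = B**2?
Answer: -532622855016/1331 ≈ -4.0017e+8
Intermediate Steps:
(((L((6*3)*(-5)) - 1*(-3)) + 3)/(-11))**3 = (((((6*3)*(-5))**2 - 1*(-3)) + 3)/(-11))**3 = ((((18*(-5))**2 + 3) + 3)*(-1/11))**3 = ((((-90)**2 + 3) + 3)*(-1/11))**3 = (((8100 + 3) + 3)*(-1/11))**3 = ((8103 + 3)*(-1/11))**3 = (8106*(-1/11))**3 = (-8106/11)**3 = -532622855016/1331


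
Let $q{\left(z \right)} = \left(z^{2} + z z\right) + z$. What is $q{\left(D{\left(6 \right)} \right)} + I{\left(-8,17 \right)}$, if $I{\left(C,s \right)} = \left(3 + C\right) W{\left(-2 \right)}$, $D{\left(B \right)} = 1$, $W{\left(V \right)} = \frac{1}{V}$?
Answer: $\frac{11}{2} \approx 5.5$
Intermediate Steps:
$I{\left(C,s \right)} = - \frac{3}{2} - \frac{C}{2}$ ($I{\left(C,s \right)} = \frac{3 + C}{-2} = \left(3 + C\right) \left(- \frac{1}{2}\right) = - \frac{3}{2} - \frac{C}{2}$)
$q{\left(z \right)} = z + 2 z^{2}$ ($q{\left(z \right)} = \left(z^{2} + z^{2}\right) + z = 2 z^{2} + z = z + 2 z^{2}$)
$q{\left(D{\left(6 \right)} \right)} + I{\left(-8,17 \right)} = 1 \left(1 + 2 \cdot 1\right) - - \frac{5}{2} = 1 \left(1 + 2\right) + \left(- \frac{3}{2} + 4\right) = 1 \cdot 3 + \frac{5}{2} = 3 + \frac{5}{2} = \frac{11}{2}$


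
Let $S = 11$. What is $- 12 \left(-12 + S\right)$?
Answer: $12$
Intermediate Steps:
$- 12 \left(-12 + S\right) = - 12 \left(-12 + 11\right) = \left(-12\right) \left(-1\right) = 12$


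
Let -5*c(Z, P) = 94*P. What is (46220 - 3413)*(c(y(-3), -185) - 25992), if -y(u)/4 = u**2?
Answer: -963756798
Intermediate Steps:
y(u) = -4*u**2
c(Z, P) = -94*P/5
(46220 - 3413)*(c(y(-3), -185) - 25992) = (46220 - 3413)*(-94/5*(-185) - 25992) = 42807*(3478 - 25992) = 42807*(-22514) = -963756798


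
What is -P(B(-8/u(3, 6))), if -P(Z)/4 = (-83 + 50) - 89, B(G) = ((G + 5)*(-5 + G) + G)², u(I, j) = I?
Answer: -488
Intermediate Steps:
B(G) = (G + (-5 + G)*(5 + G))² (B(G) = ((5 + G)*(-5 + G) + G)² = ((-5 + G)*(5 + G) + G)² = (G + (-5 + G)*(5 + G))²)
P(Z) = 488 (P(Z) = -4*((-83 + 50) - 89) = -4*(-33 - 89) = -4*(-122) = 488)
-P(B(-8/u(3, 6))) = -1*488 = -488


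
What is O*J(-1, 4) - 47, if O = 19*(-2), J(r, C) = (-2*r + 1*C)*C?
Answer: -959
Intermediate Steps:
J(r, C) = C*(C - 2*r) (J(r, C) = (-2*r + C)*C = (C - 2*r)*C = C*(C - 2*r))
O = -38
O*J(-1, 4) - 47 = -152*(4 - 2*(-1)) - 47 = -152*(4 + 2) - 47 = -152*6 - 47 = -38*24 - 47 = -912 - 47 = -959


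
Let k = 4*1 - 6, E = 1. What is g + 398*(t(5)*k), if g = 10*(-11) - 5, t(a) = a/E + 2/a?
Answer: -22067/5 ≈ -4413.4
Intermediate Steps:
t(a) = a + 2/a (t(a) = a/1 + 2/a = a*1 + 2/a = a + 2/a)
k = -2 (k = 4 - 6 = -2)
g = -115 (g = -110 - 5 = -115)
g + 398*(t(5)*k) = -115 + 398*((5 + 2/5)*(-2)) = -115 + 398*((5 + 2*(⅕))*(-2)) = -115 + 398*((5 + ⅖)*(-2)) = -115 + 398*((27/5)*(-2)) = -115 + 398*(-54/5) = -115 - 21492/5 = -22067/5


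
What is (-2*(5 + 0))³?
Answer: -1000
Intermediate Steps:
(-2*(5 + 0))³ = (-2*5)³ = (-10)³ = -1000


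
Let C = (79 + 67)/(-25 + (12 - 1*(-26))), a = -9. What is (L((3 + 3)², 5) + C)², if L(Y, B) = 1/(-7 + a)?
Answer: 5396329/43264 ≈ 124.73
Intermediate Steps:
L(Y, B) = -1/16 (L(Y, B) = 1/(-7 - 9) = 1/(-16) = -1/16)
C = 146/13 (C = 146/(-25 + (12 + 26)) = 146/(-25 + 38) = 146/13 ≈ 11.231)
(L((3 + 3)², 5) + C)² = (-1/16 + 146/13)² = (2323/208)² = 5396329/43264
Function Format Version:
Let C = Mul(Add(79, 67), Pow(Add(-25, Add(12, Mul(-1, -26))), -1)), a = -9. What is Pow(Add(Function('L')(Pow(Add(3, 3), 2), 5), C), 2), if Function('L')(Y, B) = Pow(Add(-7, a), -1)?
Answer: Rational(5396329, 43264) ≈ 124.73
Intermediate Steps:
Function('L')(Y, B) = Rational(-1, 16) (Function('L')(Y, B) = Pow(Add(-7, -9), -1) = Pow(-16, -1) = Rational(-1, 16))
C = Rational(146, 13) (C = Mul(146, Pow(Add(-25, Add(12, 26)), -1)) = Mul(146, Pow(Add(-25, 38), -1)) = Mul(146, Pow(13, -1)) = Mul(146, Rational(1, 13)) = Rational(146, 13) ≈ 11.231)
Pow(Add(Function('L')(Pow(Add(3, 3), 2), 5), C), 2) = Pow(Add(Rational(-1, 16), Rational(146, 13)), 2) = Pow(Rational(2323, 208), 2) = Rational(5396329, 43264)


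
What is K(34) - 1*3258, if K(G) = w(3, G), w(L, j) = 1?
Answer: -3257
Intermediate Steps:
K(G) = 1
K(34) - 1*3258 = 1 - 1*3258 = 1 - 3258 = -3257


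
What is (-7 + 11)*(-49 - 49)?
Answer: -392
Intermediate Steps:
(-7 + 11)*(-49 - 49) = 4*(-98) = -392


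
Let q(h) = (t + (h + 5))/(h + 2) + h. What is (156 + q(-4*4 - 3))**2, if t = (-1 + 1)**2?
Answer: 5489649/289 ≈ 18995.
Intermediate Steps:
t = 0 (t = 0**2 = 0)
q(h) = h + (5 + h)/(2 + h) (q(h) = (0 + (h + 5))/(h + 2) + h = (0 + (5 + h))/(2 + h) + h = (5 + h)/(2 + h) + h = h + (5 + h)/(2 + h))
(156 + q(-4*4 - 3))**2 = (156 + (5 + (-4*4 - 3)**2 + 3*(-4*4 - 3))/(2 + (-4*4 - 3)))**2 = (156 + (5 + (-16 - 3)**2 + 3*(-16 - 3))/(2 + (-16 - 3)))**2 = (156 + (5 + (-19)**2 + 3*(-19))/(2 - 19))**2 = (156 + (5 + 361 - 57)/(-17))**2 = (156 - 1/17*309)**2 = (156 - 309/17)**2 = (2343/17)**2 = 5489649/289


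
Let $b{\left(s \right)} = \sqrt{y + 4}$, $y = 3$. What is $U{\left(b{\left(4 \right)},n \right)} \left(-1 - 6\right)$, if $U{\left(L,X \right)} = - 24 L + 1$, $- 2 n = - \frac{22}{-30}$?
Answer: $-7 + 168 \sqrt{7} \approx 437.49$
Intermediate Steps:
$n = - \frac{11}{30}$ ($n = - \frac{\left(-22\right) \frac{1}{-30}}{2} = - \frac{\left(-22\right) \left(- \frac{1}{30}\right)}{2} = \left(- \frac{1}{2}\right) \frac{11}{15} = - \frac{11}{30} \approx -0.36667$)
$b{\left(s \right)} = \sqrt{7}$ ($b{\left(s \right)} = \sqrt{3 + 4} = \sqrt{7}$)
$U{\left(L,X \right)} = 1 - 24 L$
$U{\left(b{\left(4 \right)},n \right)} \left(-1 - 6\right) = \left(1 - 24 \sqrt{7}\right) \left(-1 - 6\right) = \left(1 - 24 \sqrt{7}\right) \left(-7\right) = -7 + 168 \sqrt{7}$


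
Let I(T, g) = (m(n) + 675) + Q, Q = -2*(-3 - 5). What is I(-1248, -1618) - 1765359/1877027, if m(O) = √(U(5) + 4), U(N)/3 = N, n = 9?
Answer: 1295260298/1877027 + √19 ≈ 694.42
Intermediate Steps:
U(N) = 3*N
m(O) = √19 (m(O) = √(3*5 + 4) = √(15 + 4) = √19)
Q = 16 (Q = -2*(-8) = 16)
I(T, g) = 691 + √19 (I(T, g) = (√19 + 675) + 16 = (675 + √19) + 16 = 691 + √19)
I(-1248, -1618) - 1765359/1877027 = (691 + √19) - 1765359/1877027 = 1295260298/1877027 + √19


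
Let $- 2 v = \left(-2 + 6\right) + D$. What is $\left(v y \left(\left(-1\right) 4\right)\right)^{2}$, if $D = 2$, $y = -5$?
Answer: $3600$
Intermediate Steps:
$v = -3$ ($v = - \frac{\left(-2 + 6\right) + 2}{2} = - \frac{4 + 2}{2} = \left(- \frac{1}{2}\right) 6 = -3$)
$\left(v y \left(\left(-1\right) 4\right)\right)^{2} = \left(\left(-3\right) \left(-5\right) \left(\left(-1\right) 4\right)\right)^{2} = \left(15 \left(-4\right)\right)^{2} = \left(-60\right)^{2} = 3600$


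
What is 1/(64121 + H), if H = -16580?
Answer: 1/47541 ≈ 2.1034e-5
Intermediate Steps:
1/(64121 + H) = 1/(64121 - 16580) = 1/47541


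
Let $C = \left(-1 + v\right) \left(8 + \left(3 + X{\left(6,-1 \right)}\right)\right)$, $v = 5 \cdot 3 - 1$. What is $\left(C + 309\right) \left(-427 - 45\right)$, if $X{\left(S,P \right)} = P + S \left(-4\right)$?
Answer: $-59944$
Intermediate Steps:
$X{\left(S,P \right)} = P - 4 S$
$v = 14$ ($v = 15 - 1 = 14$)
$C = -182$ ($C = \left(-1 + 14\right) \left(8 + \left(3 - 25\right)\right) = 13 \left(8 + \left(3 - 25\right)\right) = 13 \left(8 - 22\right) = 13 \left(-14\right) = -182$)
$\left(C + 309\right) \left(-427 - 45\right) = \left(-182 + 309\right) \left(-427 - 45\right) = 127 \left(-472\right) = -59944$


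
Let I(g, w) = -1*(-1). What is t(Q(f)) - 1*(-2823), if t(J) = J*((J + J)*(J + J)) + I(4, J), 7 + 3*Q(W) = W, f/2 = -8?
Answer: 27580/27 ≈ 1021.5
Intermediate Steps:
f = -16 (f = 2*(-8) = -16)
Q(W) = -7/3 + W/3
I(g, w) = 1
t(J) = 1 + 4*J³ (t(J) = J*((J + J)*(J + J)) + 1 = J*((2*J)*(2*J)) + 1 = J*(4*J²) + 1 = 4*J³ + 1 = 1 + 4*J³)
t(Q(f)) - 1*(-2823) = (1 + 4*(-7/3 + (⅓)*(-16))³) - 1*(-2823) = (1 + 4*(-7/3 - 16/3)³) + 2823 = (1 + 4*(-23/3)³) + 2823 = (1 + 4*(-12167/27)) + 2823 = (1 - 48668/27) + 2823 = -48641/27 + 2823 = 27580/27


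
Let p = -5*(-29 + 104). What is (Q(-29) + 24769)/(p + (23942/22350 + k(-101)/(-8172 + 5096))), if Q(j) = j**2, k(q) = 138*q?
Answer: -440162911500/6348891277 ≈ -69.329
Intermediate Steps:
p = -375 (p = -5*75 = -375)
(Q(-29) + 24769)/(p + (23942/22350 + k(-101)/(-8172 + 5096))) = ((-29)**2 + 24769)/(-375 + (23942/22350 + (138*(-101))/(-8172 + 5096))) = (841 + 24769)/(-375 + (23942*(1/22350) - 13938/(-3076))) = 25610/(-375 + (11971/11175 - 13938*(-1/3076))) = 25610/(-375 + (11971/11175 + 6969/1538)) = 25610/(-375 + 96289973/17187150) = 25610/(-6348891277/17187150) = 25610*(-17187150/6348891277) = -440162911500/6348891277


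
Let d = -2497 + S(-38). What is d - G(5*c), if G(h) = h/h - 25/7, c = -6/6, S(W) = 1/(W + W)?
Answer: -1327043/532 ≈ -2494.4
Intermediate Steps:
S(W) = 1/(2*W)
c = -1 (c = -6*⅙ = -1)
G(h) = -18/7 (G(h) = 1 - 25*⅐ = 1 - 25/7 = -18/7)
d = -189773/76 (d = -2497 + (½)/(-38) = -2497 + (½)*(-1/38) = -2497 - 1/76 = -189773/76 ≈ -2497.0)
d - G(5*c) = -189773/76 - 1*(-18/7) = -189773/76 + 18/7 = -1327043/532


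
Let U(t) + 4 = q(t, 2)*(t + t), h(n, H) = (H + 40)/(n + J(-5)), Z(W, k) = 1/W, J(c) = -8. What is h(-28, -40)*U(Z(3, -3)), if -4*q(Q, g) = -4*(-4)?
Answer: 0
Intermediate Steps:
q(Q, g) = -4 (q(Q, g) = -(-1)*(-4) = -1/4*16 = -4)
h(n, H) = (40 + H)/(-8 + n) (h(n, H) = (H + 40)/(n - 8) = (40 + H)/(-8 + n))
U(t) = -4 - 8*t (U(t) = -4 - 4*(t + t) = -4 - 8*t)
h(-28, -40)*U(Z(3, -3)) = ((40 - 40)/(-8 - 28))*(-4 - 8/3) = (0/(-36))*(-4 - 8*1/3) = (-1/36*0)*(-4 - 8/3) = 0*(-20/3) = 0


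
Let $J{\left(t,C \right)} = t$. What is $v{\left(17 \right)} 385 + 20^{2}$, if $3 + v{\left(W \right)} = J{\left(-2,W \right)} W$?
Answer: $-13845$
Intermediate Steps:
$v{\left(W \right)} = -3 - 2 W$
$v{\left(17 \right)} 385 + 20^{2} = \left(-3 - 34\right) 385 + 20^{2} = \left(-3 - 34\right) 385 + 400 = \left(-37\right) 385 + 400 = -14245 + 400 = -13845$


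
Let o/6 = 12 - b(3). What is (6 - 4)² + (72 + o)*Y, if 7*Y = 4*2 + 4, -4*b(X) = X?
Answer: 1810/7 ≈ 258.57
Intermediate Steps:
b(X) = -X/4
o = 153/2 (o = 6*(12 - (-1)*3/4) = 6*(12 - 1*(-¾)) = 6*(12 + ¾) = 6*(51/4) = 153/2 ≈ 76.500)
Y = 12/7 (Y = (4*2 + 4)/7 = (8 + 4)/7 = (⅐)*12 = 12/7 ≈ 1.7143)
(6 - 4)² + (72 + o)*Y = (6 - 4)² + (72 + 153/2)*(12/7) = 2² + (297/2)*(12/7) = 4 + 1782/7 = 1810/7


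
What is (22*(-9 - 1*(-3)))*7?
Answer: -924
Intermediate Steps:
(22*(-9 - 1*(-3)))*7 = (22*(-9 + 3))*7 = (22*(-6))*7 = -132*7 = -924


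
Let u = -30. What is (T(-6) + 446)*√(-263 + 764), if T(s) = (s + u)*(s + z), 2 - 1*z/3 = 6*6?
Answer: 4334*√501 ≈ 97008.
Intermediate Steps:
z = -102 (z = 6 - 18*6 = 6 - 3*36 = 6 - 108 = -102)
T(s) = (-102 + s)*(-30 + s) (T(s) = (s - 30)*(s - 102) = (-30 + s)*(-102 + s) = (-102 + s)*(-30 + s))
(T(-6) + 446)*√(-263 + 764) = ((3060 + (-6)² - 132*(-6)) + 446)*√(-263 + 764) = ((3060 + 36 + 792) + 446)*√501 = (3888 + 446)*√501 = 4334*√501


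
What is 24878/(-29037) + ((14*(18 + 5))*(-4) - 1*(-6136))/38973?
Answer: -276266306/377219667 ≈ -0.73238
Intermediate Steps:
24878/(-29037) + ((14*(18 + 5))*(-4) - 1*(-6136))/38973 = 24878*(-1/29037) + ((14*23)*(-4) + 6136)*(1/38973) = -24878/29037 + (322*(-4) + 6136)*(1/38973) = -24878/29037 + (-1288 + 6136)*(1/38973) = -24878/29037 + 4848*(1/38973) = -24878/29037 + 1616/12991 = -276266306/377219667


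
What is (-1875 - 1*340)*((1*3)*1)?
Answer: -6645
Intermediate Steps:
(-1875 - 1*340)*((1*3)*1) = (-1875 - 340)*(3*1) = -2215*3 = -6645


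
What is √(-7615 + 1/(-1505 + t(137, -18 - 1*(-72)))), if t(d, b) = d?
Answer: I*√395858198/228 ≈ 87.264*I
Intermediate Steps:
√(-7615 + 1/(-1505 + t(137, -18 - 1*(-72)))) = √(-7615 + 1/(-1505 + 137)) = √(-7615 + 1/(-1368)) = √(-7615 - 1/1368) = √(-10417321/1368) = I*√395858198/228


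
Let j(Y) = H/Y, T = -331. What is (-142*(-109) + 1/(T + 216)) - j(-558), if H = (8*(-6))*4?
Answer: 165533437/10695 ≈ 15478.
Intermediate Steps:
H = -192 (H = -48*4 = -192)
j(Y) = -192/Y
(-142*(-109) + 1/(T + 216)) - j(-558) = (-142*(-109) + 1/(-331 + 216)) - (-192)/(-558) = (15478 + 1/(-115)) - (-192)*(-1)/558 = (15478 - 1/115) - 1*32/93 = 1779969/115 - 32/93 = 165533437/10695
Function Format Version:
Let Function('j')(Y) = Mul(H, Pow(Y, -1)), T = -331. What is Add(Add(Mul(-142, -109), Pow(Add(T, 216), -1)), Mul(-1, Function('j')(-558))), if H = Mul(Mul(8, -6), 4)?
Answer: Rational(165533437, 10695) ≈ 15478.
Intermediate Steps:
H = -192 (H = Mul(-48, 4) = -192)
Function('j')(Y) = Mul(-192, Pow(Y, -1))
Add(Add(Mul(-142, -109), Pow(Add(T, 216), -1)), Mul(-1, Function('j')(-558))) = Add(Add(Mul(-142, -109), Pow(Add(-331, 216), -1)), Mul(-1, Mul(-192, Pow(-558, -1)))) = Add(Add(15478, Pow(-115, -1)), Mul(-1, Mul(-192, Rational(-1, 558)))) = Add(Add(15478, Rational(-1, 115)), Mul(-1, Rational(32, 93))) = Add(Rational(1779969, 115), Rational(-32, 93)) = Rational(165533437, 10695)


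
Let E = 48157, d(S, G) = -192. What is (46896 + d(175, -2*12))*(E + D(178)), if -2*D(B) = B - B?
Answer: 2249124528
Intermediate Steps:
D(B) = 0 (D(B) = -(B - B)/2 = -½*0 = 0)
(46896 + d(175, -2*12))*(E + D(178)) = (46896 - 192)*(48157 + 0) = 46704*48157 = 2249124528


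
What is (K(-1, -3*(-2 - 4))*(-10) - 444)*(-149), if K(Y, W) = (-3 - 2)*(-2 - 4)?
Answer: 110856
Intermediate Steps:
K(Y, W) = 30 (K(Y, W) = -5*(-6) = 30)
(K(-1, -3*(-2 - 4))*(-10) - 444)*(-149) = (30*(-10) - 444)*(-149) = (-300 - 444)*(-149) = -744*(-149) = 110856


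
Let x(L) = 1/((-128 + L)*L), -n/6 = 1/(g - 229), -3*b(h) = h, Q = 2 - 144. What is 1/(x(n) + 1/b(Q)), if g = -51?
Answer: -7632642/2621947 ≈ -2.9111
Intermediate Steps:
Q = -142
b(h) = -h/3
n = 3/140 (n = -6/(-51 - 229) = -6/(-280) = -6*(-1/280) = 3/140 ≈ 0.021429)
x(L) = 1/(L*(-128 + L))
1/(x(n) + 1/b(Q)) = 1/(1/((3/140)*(-128 + 3/140)) + 1/(-⅓*(-142))) = 1/(140/(3*(-17917/140)) + 1/(142/3)) = 1/((140/3)*(-140/17917) + 3/142) = 1/(-19600/53751 + 3/142) = 1/(-2621947/7632642) = -7632642/2621947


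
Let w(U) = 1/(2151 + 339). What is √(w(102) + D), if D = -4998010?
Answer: I*√30988161798510/2490 ≈ 2235.6*I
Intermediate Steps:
w(U) = 1/2490
√(w(102) + D) = √(1/2490 - 4998010) = √(-12445044899/2490) = I*√30988161798510/2490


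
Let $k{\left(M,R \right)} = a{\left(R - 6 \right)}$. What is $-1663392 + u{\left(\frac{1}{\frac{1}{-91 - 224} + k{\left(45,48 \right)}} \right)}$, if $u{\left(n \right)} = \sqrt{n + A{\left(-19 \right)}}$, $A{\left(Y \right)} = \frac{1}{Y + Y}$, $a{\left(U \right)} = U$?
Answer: $-1663392 + \frac{i \sqrt{632901818}}{502702} \approx -1.6634 \cdot 10^{6} + 0.050045 i$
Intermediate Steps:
$A{\left(Y \right)} = \frac{1}{2 Y}$
$k{\left(M,R \right)} = -6 + R$ ($k{\left(M,R \right)} = R - 6 = -6 + R$)
$u{\left(n \right)} = \sqrt{- \frac{1}{38} + n}$ ($u{\left(n \right)} = \sqrt{n + \frac{1}{2 \left(-19\right)}} = \sqrt{n + \frac{1}{2} \left(- \frac{1}{19}\right)} = \sqrt{n - \frac{1}{38}} = \sqrt{- \frac{1}{38} + n}$)
$-1663392 + u{\left(\frac{1}{\frac{1}{-91 - 224} + k{\left(45,48 \right)}} \right)} = -1663392 + \frac{\sqrt{-38 + \frac{1444}{\frac{1}{-91 - 224} + \left(-6 + 48\right)}}}{38} = -1663392 + \frac{\sqrt{-38 + \frac{1444}{\frac{1}{-315} + 42}}}{38} = -1663392 + \frac{\sqrt{-38 + \frac{1444}{- \frac{1}{315} + 42}}}{38} = -1663392 + \frac{\sqrt{-38 + \frac{1444}{\frac{13229}{315}}}}{38} = -1663392 + \frac{\sqrt{-38 + 1444 \cdot \frac{315}{13229}}}{38} = -1663392 + \frac{\sqrt{-38 + \frac{454860}{13229}}}{38} = -1663392 + \frac{\sqrt{- \frac{47842}{13229}}}{38} = -1663392 + \frac{\frac{1}{13229} i \sqrt{632901818}}{38} = -1663392 + \frac{i \sqrt{632901818}}{502702}$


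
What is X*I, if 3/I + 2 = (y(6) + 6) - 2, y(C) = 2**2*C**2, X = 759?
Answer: 2277/146 ≈ 15.596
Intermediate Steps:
y(C) = 4*C**2
I = 3/146 (I = 3/(-2 + ((4*6**2 + 6) - 2)) = 3/(-2 + ((4*36 + 6) - 2)) = 3/(-2 + ((144 + 6) - 2)) = 3/(-2 + (150 - 2)) = 3/(-2 + 148) = 3/146 ≈ 0.020548)
X*I = 759*(3/146) = 2277/146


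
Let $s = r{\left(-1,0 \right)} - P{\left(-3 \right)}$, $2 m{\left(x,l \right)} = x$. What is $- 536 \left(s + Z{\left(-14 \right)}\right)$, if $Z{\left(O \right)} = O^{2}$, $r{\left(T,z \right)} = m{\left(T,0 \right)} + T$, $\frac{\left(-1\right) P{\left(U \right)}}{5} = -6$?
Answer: $-88172$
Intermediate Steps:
$m{\left(x,l \right)} = \frac{x}{2}$
$P{\left(U \right)} = 30$ ($P{\left(U \right)} = \left(-5\right) \left(-6\right) = 30$)
$r{\left(T,z \right)} = \frac{3 T}{2}$ ($r{\left(T,z \right)} = \frac{T}{2} + T = \frac{3 T}{2}$)
$s = - \frac{63}{2}$ ($s = \frac{3}{2} \left(-1\right) - 30 = - \frac{3}{2} - 30 = - \frac{63}{2} \approx -31.5$)
$- 536 \left(s + Z{\left(-14 \right)}\right) = - 536 \left(- \frac{63}{2} + \left(-14\right)^{2}\right) = - 536 \left(- \frac{63}{2} + 196\right) = \left(-536\right) \frac{329}{2} = -88172$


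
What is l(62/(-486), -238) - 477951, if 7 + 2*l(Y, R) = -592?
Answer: -956501/2 ≈ -4.7825e+5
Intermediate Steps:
l(Y, R) = -599/2 (l(Y, R) = -7/2 + (1/2)*(-592) = -7/2 - 296 = -599/2)
l(62/(-486), -238) - 477951 = -599/2 - 477951 = -956501/2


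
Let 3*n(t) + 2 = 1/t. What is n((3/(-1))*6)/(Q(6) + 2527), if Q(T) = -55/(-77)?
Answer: -259/955476 ≈ -0.00027107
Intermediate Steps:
Q(T) = 5/7 (Q(T) = -55*(-1/77) = 5/7)
n(t) = -2/3 + 1/(3*t)
n((3/(-1))*6)/(Q(6) + 2527) = ((1 - 2*3/(-1)*6)/(3*(((3/(-1))*6))))/(5/7 + 2527) = ((1 - 2*3*(-1)*6)/(3*(((3*(-1))*6))))/(17694/7) = ((1 - (-6)*6)/(3*((-3*6))))*(7/17694) = ((1/3)*(1 - 2*(-18))/(-18))*(7/17694) = ((1/3)*(-1/18)*(1 + 36))*(7/17694) = ((1/3)*(-1/18)*37)*(7/17694) = -37/54*7/17694 = -259/955476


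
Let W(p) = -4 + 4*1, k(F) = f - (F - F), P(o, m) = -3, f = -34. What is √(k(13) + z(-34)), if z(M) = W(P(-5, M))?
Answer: I*√34 ≈ 5.8309*I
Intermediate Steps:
k(F) = -34 (k(F) = -34 - (F - F) = -34 - 1*0 = -34 + 0 = -34)
W(p) = 0 (W(p) = -4 + 4 = 0)
z(M) = 0
√(k(13) + z(-34)) = √(-34 + 0) = √(-34) = I*√34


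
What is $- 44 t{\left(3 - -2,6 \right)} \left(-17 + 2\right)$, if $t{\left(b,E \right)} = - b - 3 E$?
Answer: $-15180$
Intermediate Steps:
$- 44 t{\left(3 - -2,6 \right)} \left(-17 + 2\right) = - 44 \left(- (3 - -2) - 18\right) \left(-17 + 2\right) = - 44 \left(- (3 + 2) - 18\right) \left(-15\right) = - 44 \left(\left(-1\right) 5 - 18\right) \left(-15\right) = - 44 \left(-5 - 18\right) \left(-15\right) = \left(-44\right) \left(-23\right) \left(-15\right) = 1012 \left(-15\right) = -15180$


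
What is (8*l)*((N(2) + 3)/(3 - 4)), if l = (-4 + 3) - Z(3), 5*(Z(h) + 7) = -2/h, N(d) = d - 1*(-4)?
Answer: -2208/5 ≈ -441.60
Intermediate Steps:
N(d) = 4 + d (N(d) = d + 4 = 4 + d)
Z(h) = -7 - 2/(5*h) (Z(h) = -7 + (-2/h)/5 = -7 - 2/(5*h))
l = 92/15 (l = (-4 + 3) - (-7 - ⅖/3) = -1 - (-7 - ⅖*⅓) = -1 - (-7 - 2/15) = -1 - 1*(-107/15) = -1 + 107/15 = 92/15 ≈ 6.1333)
(8*l)*((N(2) + 3)/(3 - 4)) = (8*(92/15))*(((4 + 2) + 3)/(3 - 4)) = 736*((6 + 3)/(-1))/15 = 736*(9*(-1))/15 = (736/15)*(-9) = -2208/5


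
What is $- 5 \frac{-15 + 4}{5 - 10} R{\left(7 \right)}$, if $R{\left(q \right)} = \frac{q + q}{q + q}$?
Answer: $-11$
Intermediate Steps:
$R{\left(q \right)} = 1$ ($R{\left(q \right)} = \frac{2 q}{2 q} = 2 q \frac{1}{2 q} = 1$)
$- 5 \frac{-15 + 4}{5 - 10} R{\left(7 \right)} = - 5 \frac{-15 + 4}{5 - 10} \cdot 1 = - 5 \left(- \frac{11}{-5}\right) 1 = - 5 \left(\left(-11\right) \left(- \frac{1}{5}\right)\right) 1 = \left(-5\right) \frac{11}{5} \cdot 1 = \left(-11\right) 1 = -11$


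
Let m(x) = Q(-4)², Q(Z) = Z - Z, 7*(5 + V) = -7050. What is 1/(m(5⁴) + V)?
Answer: -7/7085 ≈ -0.00098800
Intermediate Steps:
V = -7085/7 (V = -5 + (⅐)*(-7050) = -5 - 7050/7 = -7085/7 ≈ -1012.1)
Q(Z) = 0
m(x) = 0 (m(x) = 0² = 0)
1/(m(5⁴) + V) = 1/(0 - 7085/7) = 1/(-7085/7) = -7/7085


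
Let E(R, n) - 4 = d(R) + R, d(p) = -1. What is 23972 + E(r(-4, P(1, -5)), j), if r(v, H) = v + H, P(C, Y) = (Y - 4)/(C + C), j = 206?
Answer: 47933/2 ≈ 23967.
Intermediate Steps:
P(C, Y) = (-4 + Y)/(2*C) (P(C, Y) = (-4 + Y)/((2*C)) = (-4 + Y)*(1/(2*C)) = (-4 + Y)/(2*C))
r(v, H) = H + v
E(R, n) = 3 + R (E(R, n) = 4 + (-1 + R) = 3 + R)
23972 + E(r(-4, P(1, -5)), j) = 23972 + (3 + ((½)*(-4 - 5)/1 - 4)) = 23972 + (3 + ((½)*1*(-9) - 4)) = 23972 + (3 + (-9/2 - 4)) = 23972 + (3 - 17/2) = 23972 - 11/2 = 47933/2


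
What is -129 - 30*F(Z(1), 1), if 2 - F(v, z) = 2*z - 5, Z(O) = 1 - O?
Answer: -279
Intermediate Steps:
F(v, z) = 7 - 2*z (F(v, z) = 2 - (2*z - 5) = 2 - (-5 + 2*z) = 2 + (5 - 2*z) = 7 - 2*z)
-129 - 30*F(Z(1), 1) = -129 - 30*(7 - 2*1) = -129 - 30*(7 - 2) = -129 - 30*5 = -129 - 150 = -279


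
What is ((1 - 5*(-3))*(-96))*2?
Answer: -3072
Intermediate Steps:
((1 - 5*(-3))*(-96))*2 = ((1 + 15)*(-96))*2 = (16*(-96))*2 = -1536*2 = -3072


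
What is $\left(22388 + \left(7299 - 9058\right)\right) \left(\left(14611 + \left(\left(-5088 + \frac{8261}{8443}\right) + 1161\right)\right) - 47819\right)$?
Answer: $- \frac{6467656560176}{8443} \approx -7.6604 \cdot 10^{8}$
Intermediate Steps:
$\left(22388 + \left(7299 - 9058\right)\right) \left(\left(14611 + \left(\left(-5088 + \frac{8261}{8443}\right) + 1161\right)\right) - 47819\right) = \left(22388 + \left(7299 - 9058\right)\right) \left(\left(14611 + \left(\left(-5088 + 8261 \cdot \frac{1}{8443}\right) + 1161\right)\right) - 47819\right) = \left(22388 - 1759\right) \left(\left(14611 + \left(\left(-5088 + \frac{8261}{8443}\right) + 1161\right)\right) - 47819\right) = 20629 \left(\left(14611 + \left(- \frac{42949723}{8443} + 1161\right)\right) - 47819\right) = 20629 \left(\left(14611 - \frac{33147400}{8443}\right) - 47819\right) = 20629 \left(\frac{90213273}{8443} - 47819\right) = 20629 \left(- \frac{313522544}{8443}\right) = - \frac{6467656560176}{8443}$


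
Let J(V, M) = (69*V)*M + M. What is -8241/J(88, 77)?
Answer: -8241/467621 ≈ -0.017623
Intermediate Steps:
J(V, M) = M + 69*M*V (J(V, M) = 69*M*V + M = M + 69*M*V)
-8241/J(88, 77) = -8241*1/(77*(1 + 69*88)) = -8241*1/(77*(1 + 6072)) = -8241/(77*6073) = -8241/467621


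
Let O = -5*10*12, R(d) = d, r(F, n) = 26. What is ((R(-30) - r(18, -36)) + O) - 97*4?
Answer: -1044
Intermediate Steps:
O = -600 (O = -50*12 = -600)
((R(-30) - r(18, -36)) + O) - 97*4 = ((-30 - 1*26) - 600) - 97*4 = ((-30 - 26) - 600) - 388 = (-56 - 600) - 388 = -656 - 388 = -1044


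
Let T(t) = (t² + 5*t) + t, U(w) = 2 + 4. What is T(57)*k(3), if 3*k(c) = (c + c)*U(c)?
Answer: 43092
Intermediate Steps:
U(w) = 6
k(c) = 4*c (k(c) = ((c + c)*6)/3 = ((2*c)*6)/3 = (12*c)/3 = 4*c)
T(t) = t² + 6*t
T(57)*k(3) = (57*(6 + 57))*(4*3) = (57*63)*12 = 3591*12 = 43092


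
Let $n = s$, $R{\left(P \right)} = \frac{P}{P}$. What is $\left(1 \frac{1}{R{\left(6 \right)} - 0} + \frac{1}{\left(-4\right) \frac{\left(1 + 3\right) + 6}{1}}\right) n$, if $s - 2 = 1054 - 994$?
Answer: $\frac{1209}{20} \approx 60.45$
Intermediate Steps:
$R{\left(P \right)} = 1$
$s = 62$ ($s = 2 + \left(1054 - 994\right) = 2 + 60 = 62$)
$n = 62$
$\left(1 \frac{1}{R{\left(6 \right)} - 0} + \frac{1}{\left(-4\right) \frac{\left(1 + 3\right) + 6}{1}}\right) n = \left(1 \frac{1}{1 - 0} + \frac{1}{\left(-4\right) \frac{\left(1 + 3\right) + 6}{1}}\right) 62 = \left(1 \frac{1}{1 + 0} - \frac{1}{4 \left(4 + 6\right) 1}\right) 62 = \left(1 \cdot 1^{-1} - \frac{1}{4 \cdot 10 \cdot 1}\right) 62 = \left(1 \cdot 1 - \frac{1}{4 \cdot 10}\right) 62 = \left(1 - \frac{1}{40}\right) 62 = \frac{39}{40} \cdot 62 = \frac{1209}{20}$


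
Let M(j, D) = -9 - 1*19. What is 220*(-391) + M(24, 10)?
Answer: -86048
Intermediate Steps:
M(j, D) = -28 (M(j, D) = -9 - 19 = -28)
220*(-391) + M(24, 10) = 220*(-391) - 28 = -86020 - 28 = -86048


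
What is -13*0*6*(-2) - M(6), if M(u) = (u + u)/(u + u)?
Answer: -1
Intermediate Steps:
M(u) = 1 (M(u) = (2*u)/((2*u)) = (2*u)*(1/(2*u)) = 1)
-13*0*6*(-2) - M(6) = -13*0*6*(-2) - 1*1 = -0*(-2) - 1 = -13*0 - 1 = 0 - 1 = -1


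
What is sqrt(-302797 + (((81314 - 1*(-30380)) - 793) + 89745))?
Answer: I*sqrt(102151) ≈ 319.61*I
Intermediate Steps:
sqrt(-302797 + (((81314 - 1*(-30380)) - 793) + 89745)) = sqrt(-302797 + (((81314 + 30380) - 793) + 89745)) = sqrt(-302797 + ((111694 - 793) + 89745)) = sqrt(-302797 + (110901 + 89745)) = sqrt(-302797 + 200646) = sqrt(-102151) = I*sqrt(102151)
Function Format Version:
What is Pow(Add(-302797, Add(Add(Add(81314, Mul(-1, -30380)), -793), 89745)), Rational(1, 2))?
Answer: Mul(I, Pow(102151, Rational(1, 2))) ≈ Mul(319.61, I)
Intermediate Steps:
Pow(Add(-302797, Add(Add(Add(81314, Mul(-1, -30380)), -793), 89745)), Rational(1, 2)) = Pow(Add(-302797, Add(Add(Add(81314, 30380), -793), 89745)), Rational(1, 2)) = Pow(Add(-302797, Add(Add(111694, -793), 89745)), Rational(1, 2)) = Pow(Add(-302797, Add(110901, 89745)), Rational(1, 2)) = Pow(Add(-302797, 200646), Rational(1, 2)) = Pow(-102151, Rational(1, 2)) = Mul(I, Pow(102151, Rational(1, 2)))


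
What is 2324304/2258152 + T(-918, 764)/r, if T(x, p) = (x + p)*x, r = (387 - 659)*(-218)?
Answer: 840186387/246138568 ≈ 3.4135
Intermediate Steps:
r = 59296 (r = -272*(-218) = 59296)
T(x, p) = x*(p + x) (T(x, p) = (p + x)*x = x*(p + x))
2324304/2258152 + T(-918, 764)/r = 2324304/2258152 - 918*(764 - 918)/59296 = 2324304*(1/2258152) - 918*(-154)*(1/59296) = 290538/282269 + 141372*(1/59296) = 290538/282269 + 2079/872 = 840186387/246138568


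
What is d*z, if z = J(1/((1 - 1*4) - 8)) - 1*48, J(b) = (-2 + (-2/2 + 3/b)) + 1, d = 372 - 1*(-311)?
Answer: -56689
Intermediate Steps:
d = 683 (d = 372 + 311 = 683)
J(b) = -2 + 3/b (J(b) = (-2 + (-2*1/2 + 3/b)) + 1 = (-2 + (-1 + 3/b)) + 1 = (-3 + 3/b) + 1 = -2 + 3/b)
z = -83 (z = (-2 + 3/(1/((1 - 1*4) - 8))) - 1*48 = (-2 + 3/(1/((1 - 4) - 8))) - 48 = (-2 + 3/(1/(-3 - 8))) - 48 = (-2 + 3/(1/(-11))) - 48 = (-2 + 3/(-1/11)) - 48 = (-2 + 3*(-11)) - 48 = (-2 - 33) - 48 = -35 - 48 = -83)
d*z = 683*(-83) = -56689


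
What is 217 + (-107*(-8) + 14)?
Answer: 1087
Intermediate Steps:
217 + (-107*(-8) + 14) = 217 + (856 + 14) = 217 + 870 = 1087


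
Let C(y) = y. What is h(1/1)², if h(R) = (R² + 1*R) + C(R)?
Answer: 9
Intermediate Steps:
h(R) = R² + 2*R (h(R) = (R² + 1*R) + R = (R² + R) + R = (R + R²) + R = R² + 2*R)
h(1/1)² = ((2 + 1/1)/1)² = (1*(2 + 1))² = (1*3)² = 3² = 9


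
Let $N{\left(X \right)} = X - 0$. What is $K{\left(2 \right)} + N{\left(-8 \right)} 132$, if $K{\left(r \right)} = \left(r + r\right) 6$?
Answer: $-1032$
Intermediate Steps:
$N{\left(X \right)} = X$ ($N{\left(X \right)} = X + 0 = X$)
$K{\left(r \right)} = 12 r$ ($K{\left(r \right)} = 2 r 6 = 12 r$)
$K{\left(2 \right)} + N{\left(-8 \right)} 132 = 12 \cdot 2 - 1056 = 24 - 1056 = -1032$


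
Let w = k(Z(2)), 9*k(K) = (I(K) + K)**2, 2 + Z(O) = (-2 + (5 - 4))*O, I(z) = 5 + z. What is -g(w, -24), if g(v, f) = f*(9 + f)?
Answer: -360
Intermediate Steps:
Z(O) = -2 - O (Z(O) = -2 + (-2 + (5 - 4))*O = -2 + (-2 + 1)*O = -2 - O)
k(K) = (5 + 2*K)**2/9 (k(K) = ((5 + K) + K)**2/9 = (5 + 2*K)**2/9)
w = 1 (w = (5 + 2*(-2 - 1*2))**2/9 = (5 + 2*(-2 - 2))**2/9 = (5 + 2*(-4))**2/9 = (5 - 8)**2/9 = (1/9)*(-3)**2 = (1/9)*9 = 1)
-g(w, -24) = -(-24)*(9 - 24) = -(-24)*(-15) = -1*360 = -360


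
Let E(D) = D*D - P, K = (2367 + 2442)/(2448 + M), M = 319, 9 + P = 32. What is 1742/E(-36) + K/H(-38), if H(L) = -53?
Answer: 3721555/2786369 ≈ 1.3356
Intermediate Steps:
P = 23 (P = -9 + 32 = 23)
K = 4809/2767 (K = (2367 + 2442)/(2448 + 319) = 4809/2767 ≈ 1.7380)
E(D) = -23 + D² (E(D) = D*D - 1*23 = D² - 23 = -23 + D²)
1742/E(-36) + K/H(-38) = 1742/(-23 + (-36)²) + (4809/2767)/(-53) = 1742/(-23 + 1296) + (4809/2767)*(-1/53) = 1742/1273 - 4809/146651 = 1742*(1/1273) - 4809/146651 = 26/19 - 4809/146651 = 3721555/2786369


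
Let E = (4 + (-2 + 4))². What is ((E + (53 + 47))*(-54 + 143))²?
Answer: 146506816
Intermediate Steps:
E = 36 (E = (4 + 2)² = 6² = 36)
((E + (53 + 47))*(-54 + 143))² = ((36 + (53 + 47))*(-54 + 143))² = ((36 + 100)*89)² = (136*89)² = 12104² = 146506816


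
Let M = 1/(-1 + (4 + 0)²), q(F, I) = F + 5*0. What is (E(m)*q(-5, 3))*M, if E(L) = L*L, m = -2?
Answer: -4/3 ≈ -1.3333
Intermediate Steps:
q(F, I) = F (q(F, I) = F + 0 = F)
M = 1/15 (M = 1/(-1 + 4²) = 1/(-1 + 16) = 1/15 ≈ 0.066667)
E(L) = L²
(E(m)*q(-5, 3))*M = ((-2)²*(-5))*(1/15) = (4*(-5))*(1/15) = -20*1/15 = -4/3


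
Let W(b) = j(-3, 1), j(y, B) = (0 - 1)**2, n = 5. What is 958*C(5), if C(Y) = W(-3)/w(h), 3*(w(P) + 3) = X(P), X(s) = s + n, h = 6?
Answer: 1437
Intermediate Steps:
j(y, B) = 1 (j(y, B) = (-1)**2 = 1)
W(b) = 1
X(s) = 5 + s (X(s) = s + 5 = 5 + s)
w(P) = -4/3 + P/3 (w(P) = -3 + (5 + P)/3 = -3 + (5/3 + P/3) = -4/3 + P/3)
C(Y) = 3/2 (C(Y) = 1/(-4/3 + (1/3)*6) = 1/(-4/3 + 2) = 1/(2/3) = 1*(3/2) = 3/2)
958*C(5) = 958*(3/2) = 1437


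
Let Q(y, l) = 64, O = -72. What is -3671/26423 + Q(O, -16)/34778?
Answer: -62989483/459469547 ≈ -0.13709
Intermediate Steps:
-3671/26423 + Q(O, -16)/34778 = -3671/26423 + 64/34778 = -3671*1/26423 + 64*(1/34778) = -3671/26423 + 32/17389 = -62989483/459469547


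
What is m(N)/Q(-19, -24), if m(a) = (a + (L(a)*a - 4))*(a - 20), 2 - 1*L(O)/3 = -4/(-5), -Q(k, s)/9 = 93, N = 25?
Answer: -185/279 ≈ -0.66308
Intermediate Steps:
Q(k, s) = -837 (Q(k, s) = -9*93 = -837)
L(O) = 18/5 (L(O) = 6 - (-12)/(-5) = 6 - (-12)*(-1)/5 = 6 - 3*⅘ = 6 - 12/5 = 18/5)
m(a) = (-20 + a)*(-4 + 23*a/5) (m(a) = (a + (18*a/5 - 4))*(a - 20) = (a + (-4 + 18*a/5))*(-20 + a) = (-4 + 23*a/5)*(-20 + a) = (-20 + a)*(-4 + 23*a/5))
m(N)/Q(-19, -24) = (80 - 96*25 + (23/5)*25²)/(-837) = (80 - 2400 + (23/5)*625)*(-1/837) = (80 - 2400 + 2875)*(-1/837) = 555*(-1/837) = -185/279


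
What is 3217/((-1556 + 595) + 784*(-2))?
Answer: -3217/2529 ≈ -1.2720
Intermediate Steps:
3217/((-1556 + 595) + 784*(-2)) = 3217/(-961 - 1568) = 3217/(-2529) = 3217*(-1/2529) = -3217/2529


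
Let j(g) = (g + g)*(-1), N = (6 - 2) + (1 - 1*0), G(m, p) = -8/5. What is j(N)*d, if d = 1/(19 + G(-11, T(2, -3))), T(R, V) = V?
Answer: -50/87 ≈ -0.57471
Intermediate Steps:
G(m, p) = -8/5 (G(m, p) = -8*⅕ = -8/5)
d = 5/87 (d = 1/(19 - 8/5) = 1/(87/5) = 5/87 ≈ 0.057471)
N = 5 (N = 4 + (1 + 0) = 4 + 1 = 5)
j(g) = -2*g (j(g) = (2*g)*(-1) = -2*g)
j(N)*d = -2*5*(5/87) = -10*5/87 = -50/87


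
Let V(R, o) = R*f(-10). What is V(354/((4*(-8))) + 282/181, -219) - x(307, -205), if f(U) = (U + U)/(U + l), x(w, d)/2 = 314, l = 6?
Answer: -1956313/2896 ≈ -675.52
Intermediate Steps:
x(w, d) = 628 (x(w, d) = 2*314 = 628)
f(U) = 2*U/(6 + U) (f(U) = (U + U)/(U + 6) = (2*U)/(6 + U) = 2*U/(6 + U))
V(R, o) = 5*R (V(R, o) = R*(2*(-10)/(6 - 10)) = R*(2*(-10)/(-4)) = R*(2*(-10)*(-¼)) = R*5 = 5*R)
V(354/((4*(-8))) + 282/181, -219) - x(307, -205) = 5*(354/((4*(-8))) + 282/181) - 1*628 = 5*(354/(-32) + 282*(1/181)) - 628 = 5*(354*(-1/32) + 282/181) - 628 = 5*(-177/16 + 282/181) - 628 = 5*(-27525/2896) - 628 = -137625/2896 - 628 = -1956313/2896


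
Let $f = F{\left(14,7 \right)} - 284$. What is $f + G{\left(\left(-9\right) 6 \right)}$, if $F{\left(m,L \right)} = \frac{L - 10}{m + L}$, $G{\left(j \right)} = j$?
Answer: $- \frac{2367}{7} \approx -338.14$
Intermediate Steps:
$F{\left(m,L \right)} = \frac{-10 + L}{L + m}$
$f = - \frac{1989}{7}$ ($f = \frac{-10 + 7}{7 + 14} - 284 = \frac{1}{21} \left(-3\right) - 284 = - \frac{1}{7} - 284 = - \frac{1989}{7} \approx -284.14$)
$f + G{\left(\left(-9\right) 6 \right)} = - \frac{1989}{7} - 54 = - \frac{2367}{7}$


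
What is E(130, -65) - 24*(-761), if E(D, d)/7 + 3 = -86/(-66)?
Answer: 602320/33 ≈ 18252.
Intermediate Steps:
E(D, d) = -392/33 (E(D, d) = -21 + 7*(-86/(-66)) = -21 + 7*(-86*(-1/66)) = -21 + 7*(43/33) = -21 + 301/33 = -392/33)
E(130, -65) - 24*(-761) = -392/33 - 24*(-761) = -392/33 + 18264 = 602320/33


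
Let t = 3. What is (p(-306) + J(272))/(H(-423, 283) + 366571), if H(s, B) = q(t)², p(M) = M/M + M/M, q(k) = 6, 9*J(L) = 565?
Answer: 583/3299463 ≈ 0.00017670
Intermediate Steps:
J(L) = 565/9 (J(L) = (⅑)*565 = 565/9)
p(M) = 2 (p(M) = 1 + 1 = 2)
H(s, B) = 36 (H(s, B) = 6² = 36)
(p(-306) + J(272))/(H(-423, 283) + 366571) = (2 + 565/9)/(36 + 366571) = (583/9)/366607 = (583/9)*(1/366607) = 583/3299463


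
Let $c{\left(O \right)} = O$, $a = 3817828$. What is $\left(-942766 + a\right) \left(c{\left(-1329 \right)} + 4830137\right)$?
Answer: $13883122386096$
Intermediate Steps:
$\left(-942766 + a\right) \left(c{\left(-1329 \right)} + 4830137\right) = \left(-942766 + 3817828\right) \left(-1329 + 4830137\right) = 2875062 \cdot 4828808 = 13883122386096$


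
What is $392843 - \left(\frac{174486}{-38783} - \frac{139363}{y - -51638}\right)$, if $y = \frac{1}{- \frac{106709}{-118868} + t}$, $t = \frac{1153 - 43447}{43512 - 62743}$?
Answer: $\frac{795694803672937963979527}{2025440760888746814} \approx 3.9285 \cdot 10^{5}$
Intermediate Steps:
$t = \frac{42294}{19231}$ ($t = - \frac{42294}{-19231} = \left(-42294\right) \left(- \frac{1}{19231}\right) = \frac{42294}{19231} \approx 2.1993$)
$y = \frac{2285950508}{7079523971}$ ($y = \frac{1}{- \frac{106709}{-118868} + \frac{42294}{19231}} = \frac{1}{\left(-106709\right) \left(- \frac{1}{118868}\right) + \frac{42294}{19231}} = \frac{1}{\frac{106709}{118868} + \frac{42294}{19231}} = \frac{1}{\frac{7079523971}{2285950508}} = \frac{2285950508}{7079523971} \approx 0.3229$)
$392843 - \left(\frac{174486}{-38783} - \frac{139363}{y - -51638}\right) = 392843 - \left(\frac{174486}{-38783} - \frac{139363}{\frac{2285950508}{7079523971} - -51638}\right) = 392843 - \left(174486 \left(- \frac{1}{38783}\right) - \frac{139363}{\frac{2285950508}{7079523971} + 51638}\right) = 392843 - \left(- \frac{174486}{38783} - \frac{139363}{\frac{365574744765006}{7079523971}}\right) = 392843 - \left(- \frac{174486}{38783} - \frac{140946242738639}{52224963537858}\right) = 392843 - - \frac{14578843119999327325}{2025440760888746814} = 392843 + \frac{14578843119999327325}{2025440760888746814} = \frac{795694803672937963979527}{2025440760888746814}$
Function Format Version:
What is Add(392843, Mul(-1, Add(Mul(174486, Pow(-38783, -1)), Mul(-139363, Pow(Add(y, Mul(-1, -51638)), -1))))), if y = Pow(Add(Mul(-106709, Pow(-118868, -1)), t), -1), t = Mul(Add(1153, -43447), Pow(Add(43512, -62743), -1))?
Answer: Rational(795694803672937963979527, 2025440760888746814) ≈ 3.9285e+5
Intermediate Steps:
t = Rational(42294, 19231) (t = Mul(-42294, Pow(-19231, -1)) = Mul(-42294, Rational(-1, 19231)) = Rational(42294, 19231) ≈ 2.1993)
y = Rational(2285950508, 7079523971) (y = Pow(Add(Mul(-106709, Pow(-118868, -1)), Rational(42294, 19231)), -1) = Pow(Add(Mul(-106709, Rational(-1, 118868)), Rational(42294, 19231)), -1) = Pow(Add(Rational(106709, 118868), Rational(42294, 19231)), -1) = Pow(Rational(7079523971, 2285950508), -1) = Rational(2285950508, 7079523971) ≈ 0.32290)
Add(392843, Mul(-1, Add(Mul(174486, Pow(-38783, -1)), Mul(-139363, Pow(Add(y, Mul(-1, -51638)), -1))))) = Add(392843, Mul(-1, Add(Mul(174486, Pow(-38783, -1)), Mul(-139363, Pow(Add(Rational(2285950508, 7079523971), Mul(-1, -51638)), -1))))) = Add(392843, Mul(-1, Add(Mul(174486, Rational(-1, 38783)), Mul(-139363, Pow(Add(Rational(2285950508, 7079523971), 51638), -1))))) = Add(392843, Mul(-1, Add(Rational(-174486, 38783), Mul(-139363, Pow(Rational(365574744765006, 7079523971), -1))))) = Add(392843, Mul(-1, Add(Rational(-174486, 38783), Mul(-139363, Rational(7079523971, 365574744765006))))) = Add(392843, Mul(-1, Add(Rational(-174486, 38783), Rational(-140946242738639, 52224963537858)))) = Add(392843, Mul(-1, Rational(-14578843119999327325, 2025440760888746814))) = Add(392843, Rational(14578843119999327325, 2025440760888746814)) = Rational(795694803672937963979527, 2025440760888746814)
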